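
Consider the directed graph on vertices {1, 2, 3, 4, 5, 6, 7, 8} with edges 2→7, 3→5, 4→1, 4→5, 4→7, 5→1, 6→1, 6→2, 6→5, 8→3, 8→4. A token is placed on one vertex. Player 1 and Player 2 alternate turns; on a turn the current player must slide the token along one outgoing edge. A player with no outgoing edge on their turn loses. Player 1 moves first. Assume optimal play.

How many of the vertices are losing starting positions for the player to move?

Use the standard recursion: the mover loses at a terminal position; elsewhere, the mover wins exactly when some move hands the opponent an L position.
Every edge goes from a vertex to one that appears earlier in the order 7, 1, 5, 3, 4, 2, 8, 6, so processing vertices in that order labels each vertex after all of its successors.
7: no outgoing edge → L
1: no outgoing edge → L
5: can move to 1, which is L ⇒ W
3: the only move is to 5(W), a W ⇒ L
4: can move to 1, which is L ⇒ W
2: can move to 7, which is L ⇒ W
8: can move to 3, which is L ⇒ W
6: can move to 1, which is L ⇒ W
The L vertices are 1, 3, 7; that is 3 in all.

3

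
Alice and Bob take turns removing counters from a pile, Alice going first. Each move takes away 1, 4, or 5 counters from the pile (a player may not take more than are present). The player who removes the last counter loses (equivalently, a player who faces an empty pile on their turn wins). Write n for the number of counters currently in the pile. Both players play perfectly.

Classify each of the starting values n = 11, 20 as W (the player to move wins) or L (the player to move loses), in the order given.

Label each position W (a win for the player to move) or L (a loss). A position with no legal move is W; any other position is W exactly when some move reaches an L, and L when every move reaches a W.
n=0: no move; the opponent has just taken the last counter and therefore loses → W
n=1: →0(W) only, which is W, so L
n=2: →1(L), so W
n=3: →2(W) only, which is W, so L
n=4: →3(L), so W
n=5: →1(L), so W
n=6: →1(L), so W
n=7: →3(L), so W
n=8: →3(L), so W
n=9: →8(W), 5(W), 4(W) — all W, so L
n=10: →9(L), so W
n=11: →10(W), 7(W), 6(W) — all W, so L
n=12: →11(L), so W
n=13: →9(L), so W
n=14: →9(L), so W
n=15: →11(L), so W
n=16: →11(L), so W
n=17: →16(W), 13(W), 12(W) — all W, so L
n=18: →17(L), so W
n=19: →18(W), 15(W), 14(W) — all W, so L
n=20: →19(L), so W

11: L, 20: W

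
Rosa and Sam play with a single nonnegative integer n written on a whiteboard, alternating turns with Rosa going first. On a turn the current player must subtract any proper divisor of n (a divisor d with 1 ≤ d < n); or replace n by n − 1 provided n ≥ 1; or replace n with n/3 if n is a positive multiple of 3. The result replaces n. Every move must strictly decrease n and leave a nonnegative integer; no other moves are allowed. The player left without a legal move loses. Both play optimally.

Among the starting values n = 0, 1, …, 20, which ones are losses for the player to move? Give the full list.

0, 2, 5, 7, 9, 11, 13, 16, 19

Positions with no move are L. A position that does have a move is losing for the player to move precisely when every available move leads to a winning position for the opponent. Fill in the labels:
n=0: no move → L
n=1: →0(L), so W
n=2: →1(W) only, which is W, so L
n=3: →2(L), so W
n=4: →2(L), so W
n=5: →4(W) only, which is W, so L
n=6: →2(L), so W
n=7: →6(W) only, which is W, so L
n=8: →7(L), so W
n=9: →3(W), 6(W), 8(W) — all W, so L
n=10: →5(L), so W
n=11: →10(W) only, which is W, so L
n=12: →9(L), so W
n=13: →12(W) only, which is W, so L
n=14: →7(L), so W
n=15: →5(L), so W
n=16: →8(W), 12(W), 14(W), 15(W) — all W, so L
n=17: →16(L), so W
n=18: →9(L), so W
n=19: →18(W) only, which is W, so L
n=20: →16(L), so W
Reading off the rows marked L gives the requested list; there are 9 such values of n.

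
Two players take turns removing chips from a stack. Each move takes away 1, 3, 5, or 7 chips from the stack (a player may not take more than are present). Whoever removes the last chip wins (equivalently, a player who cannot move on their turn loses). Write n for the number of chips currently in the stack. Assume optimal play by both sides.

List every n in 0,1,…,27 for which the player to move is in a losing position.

0, 2, 4, 6, 8, 10, 12, 14, 16, 18, 20, 22, 24, 26

Positions with no move are L. A position that does have a move is losing for the player to move precisely when every available move leads to a winning position for the opponent. Fill in the labels:
n=0: no move → L
n=1: W (go to 0, an L position)
n=2: L (sole option 1(W) is W)
n=3: W (go to 2, an L position)
n=4: L (options 3(W), 1(W) are all W)
n=5: W (go to 4, an L position)
n=6: L (options 5(W), 3(W), 1(W) are all W)
n=7: W (go to 6, an L position)
n=8: L (options 7(W), 5(W), 3(W), 1(W) are all W)
n=9: W (go to 8, an L position)
n=10: L (options 9(W), 7(W), 5(W), 3(W) are all W)
n=11: W (go to 10, an L position)
n=12: L (options 11(W), 9(W), 7(W), 5(W) are all W)
n=13: W (go to 12, an L position)
n=14: L (options 13(W), 11(W), 9(W), 7(W) are all W)
n=15: W (go to 14, an L position)
n=16: L (options 15(W), 13(W), 11(W), 9(W) are all W)
n=17: W (go to 16, an L position)
n=18: L (options 17(W), 15(W), 13(W), 11(W) are all W)
n=19: W (go to 18, an L position)
n=20: L (options 19(W), 17(W), 15(W), 13(W) are all W)
n=21: W (go to 20, an L position)
n=22: L (options 21(W), 19(W), 17(W), 15(W) are all W)
n=23: W (go to 22, an L position)
n=24: L (options 23(W), 21(W), 19(W), 17(W) are all W)
n=25: W (go to 24, an L position)
n=26: L (options 25(W), 23(W), 21(W), 19(W) are all W)
n=27: W (go to 26, an L position)
Reading off the rows marked L gives the requested list; there are 14 such values of n.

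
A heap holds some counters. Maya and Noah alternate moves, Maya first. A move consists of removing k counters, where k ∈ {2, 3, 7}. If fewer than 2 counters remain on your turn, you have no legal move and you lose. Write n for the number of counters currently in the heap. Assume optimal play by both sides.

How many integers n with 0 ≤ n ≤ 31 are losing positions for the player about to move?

Classify positions by backward induction: terminal positions (no move available) are L. From any other position, the mover wins iff some move reaches an L.
n=0: no move → L
n=1: no move → L
n=2: can move to 0, which is L ⇒ W
n=3: can move to 1, which is L ⇒ W
n=4: can move to 1, which is L ⇒ W
n=5: moves to 3(W), 2(W); every one is W ⇒ L
n=6: moves to 4(W), 3(W); every one is W ⇒ L
n=7: can move to 5, which is L ⇒ W
n=8: can move to 6, which is L ⇒ W
n=9: can move to 6, which is L ⇒ W
n=10: moves to 8(W), 7(W), 3(W); every one is W ⇒ L
n=11: moves to 9(W), 8(W), 4(W); every one is W ⇒ L
n=12: can move to 10, which is L ⇒ W
n=13: can move to 11, which is L ⇒ W
n=14: can move to 11, which is L ⇒ W
n=15: moves to 13(W), 12(W), 8(W); every one is W ⇒ L
n=16: moves to 14(W), 13(W), 9(W); every one is W ⇒ L
n=17: can move to 15, which is L ⇒ W
n=18: can move to 16, which is L ⇒ W
n=19: can move to 16, which is L ⇒ W
n=20: moves to 18(W), 17(W), 13(W); every one is W ⇒ L
n=21: moves to 19(W), 18(W), 14(W); every one is W ⇒ L
n=22: can move to 20, which is L ⇒ W
n=23: can move to 21, which is L ⇒ W
n=24: can move to 21, which is L ⇒ W
n=25: moves to 23(W), 22(W), 18(W); every one is W ⇒ L
n=26: moves to 24(W), 23(W), 19(W); every one is W ⇒ L
n=27: can move to 25, which is L ⇒ W
n=28: can move to 26, which is L ⇒ W
n=29: can move to 26, which is L ⇒ W
n=30: moves to 28(W), 27(W), 23(W); every one is W ⇒ L
n=31: moves to 29(W), 28(W), 24(W); every one is W ⇒ L
L entries with 0 ≤ n ≤ 31: n = 0, 1, 5, 6, 10, 11, 15, 16, 20, 21, 25, 26, 30, 31; that makes 14.

14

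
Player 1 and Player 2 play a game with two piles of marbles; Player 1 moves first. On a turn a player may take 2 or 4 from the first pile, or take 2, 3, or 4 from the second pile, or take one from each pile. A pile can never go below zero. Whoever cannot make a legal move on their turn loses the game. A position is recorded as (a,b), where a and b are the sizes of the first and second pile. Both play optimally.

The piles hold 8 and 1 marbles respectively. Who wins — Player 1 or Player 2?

Work bottom-up. With no move the player to move loses. Otherwise the position is W if at least one move leads to an L position for the opponent, and L if every move leads to a W.
No move ever increases a pile, so every position that can arise here has a ≤ 8 and b ≤ 1; it is enough to label the cells with 0 ≤ a ≤ 8 and 0 ≤ b ≤ 1.
Every move lowers a or b (never raises either), so fill the grid row by row in increasing a, and left to right within a row: each cell's successors are then already labelled.
      b=0  b=1
a=0:    L    L
a=1:    L    W
a=2:    W    W
a=3:    W    L
a=4:    W    W
a=5:    W    W
a=6:    L    L
a=7:    L    W
a=8:    W    W
Cells with no legal move (terminal, hence L): (0,0), (0,1), (1,0).
The remaining L cells, each justified by listing all of its moves:
(3,1): moves to (1,1)(W), (2,0)(W); every one is W ⇒ L
(6,0): moves to (4,0)(W), (2,0)(W); every one is W ⇒ L
(6,1): moves to (4,1)(W), (2,1)(W), (5,0)(W); every one is W ⇒ L
(7,0): moves to (5,0)(W), (3,0)(W); every one is W ⇒ L
Every other cell has at least one move into one of the L cells above, so it is W.
From (8,1) Player 1 can move to (6,1), reaching an L position.

Player 1 wins.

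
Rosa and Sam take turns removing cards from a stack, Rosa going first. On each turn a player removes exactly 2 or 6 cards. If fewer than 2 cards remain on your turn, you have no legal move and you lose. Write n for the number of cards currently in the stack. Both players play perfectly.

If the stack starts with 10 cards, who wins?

Work bottom-up. With no move the player to move loses. Otherwise the position is W if at least one move leads to an L position for the opponent, and L if every move leads to a W.
n=0: no move → L
n=1: no move → L
n=2: →0(L), so W
n=3: →1(L), so W
n=4: →2(W) only, which is W, so L
n=5: →3(W) only, which is W, so L
n=6: →4(L), so W
n=7: →5(L), so W
n=8: →6(W), 2(W) — all W, so L
n=9: →7(W), 3(W) — all W, so L
n=10: →8(L), so W
The starting position 10 is W: Rosa should remove 2, leaving 8, handing over an L position.

Rosa wins.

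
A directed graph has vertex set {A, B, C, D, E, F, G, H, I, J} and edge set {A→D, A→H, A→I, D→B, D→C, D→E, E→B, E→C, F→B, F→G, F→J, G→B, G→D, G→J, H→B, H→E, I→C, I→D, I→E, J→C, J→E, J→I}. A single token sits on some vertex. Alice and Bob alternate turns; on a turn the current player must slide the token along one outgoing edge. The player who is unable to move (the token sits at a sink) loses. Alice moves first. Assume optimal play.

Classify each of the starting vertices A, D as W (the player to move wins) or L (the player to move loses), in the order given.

A: L, D: W

Classify positions by backward induction: terminal positions (no move available) are L. From any other position, the mover wins iff some move reaches an L.
Every edge goes from a vertex to one that appears earlier in the order C, B, E, D, I, J, H, G, A, F, so processing vertices in that order labels each vertex after all of its successors.
C: no outgoing edge → L
B: no outgoing edge → L
E: W (go to B, an L position)
D: W (go to B, an L position)
I: W (go to C, an L position)
J: W (go to C, an L position)
H: W (go to B, an L position)
G: W (go to B, an L position)
A: L (options H(W), I(W), D(W) are all W)
F: W (go to B, an L position)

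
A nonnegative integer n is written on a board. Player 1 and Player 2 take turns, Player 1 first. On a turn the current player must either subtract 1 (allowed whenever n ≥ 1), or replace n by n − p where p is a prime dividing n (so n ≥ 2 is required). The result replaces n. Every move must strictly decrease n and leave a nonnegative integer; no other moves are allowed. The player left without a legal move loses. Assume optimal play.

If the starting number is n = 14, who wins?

Positions with no move are L. A position that does have a move is losing for the player to move precisely when every available move leads to a winning position for the opponent. Fill in the labels:
n=0: no move → L
n=1: W (go to 0, an L position)
n=2: W (go to 0, an L position)
n=3: W (go to 0, an L position)
n=4: L (options 2(W), 3(W) are all W)
n=5: W (go to 0, an L position)
n=6: W (go to 4, an L position)
n=7: W (go to 0, an L position)
n=8: L (options 6(W), 7(W) are all W)
n=9: W (go to 8, an L position)
n=10: W (go to 8, an L position)
n=11: W (go to 0, an L position)
n=12: L (options 9(W), 10(W), 11(W) are all W)
n=13: W (go to 0, an L position)
n=14: W (go to 12, an L position)
From 14 Player 1 can move to 12, reaching an L position.

Player 1 wins.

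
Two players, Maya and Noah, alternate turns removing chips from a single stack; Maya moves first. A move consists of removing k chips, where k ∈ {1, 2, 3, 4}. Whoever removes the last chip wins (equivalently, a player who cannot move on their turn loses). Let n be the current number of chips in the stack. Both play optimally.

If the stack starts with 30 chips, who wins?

Noah wins.

Build the W/L table. Terminal = L. A non-terminal position is W if it has a move to some L; otherwise it is L.
n=0: no move → L
n=1: W (go to 0, an L position)
n=2: W (go to 0, an L position)
n=3: W (go to 0, an L position)
n=4: W (go to 0, an L position)
n=5: L (options 4(W), 3(W), 2(W), 1(W) are all W)
n=6: W (go to 5, an L position)
n=7: W (go to 5, an L position)
n=8: W (go to 5, an L position)
n=9: W (go to 5, an L position)
n=10: L (options 9(W), 8(W), 7(W), 6(W) are all W)
n=11: W (go to 10, an L position)
n=12: W (go to 10, an L position)
n=13: W (go to 10, an L position)
n=14: W (go to 10, an L position)
n=15: L (options 14(W), 13(W), 12(W), 11(W) are all W)
n=16: W (go to 15, an L position)
n=17: W (go to 15, an L position)
n=18: W (go to 15, an L position)
n=19: W (go to 15, an L position)
n=20: L (options 19(W), 18(W), 17(W), 16(W) are all W)
n=21: W (go to 20, an L position)
n=22: W (go to 20, an L position)
n=23: W (go to 20, an L position)
n=24: W (go to 20, an L position)
n=25: L (options 24(W), 23(W), 22(W), 21(W) are all W)
n=26: W (go to 25, an L position)
n=27: W (go to 25, an L position)
n=28: W (go to 25, an L position)
n=29: W (go to 25, an L position)
n=30: L (options 29(W), 28(W), 27(W), 26(W) are all W)
Every move from 30 reaches a W position, so the mover loses.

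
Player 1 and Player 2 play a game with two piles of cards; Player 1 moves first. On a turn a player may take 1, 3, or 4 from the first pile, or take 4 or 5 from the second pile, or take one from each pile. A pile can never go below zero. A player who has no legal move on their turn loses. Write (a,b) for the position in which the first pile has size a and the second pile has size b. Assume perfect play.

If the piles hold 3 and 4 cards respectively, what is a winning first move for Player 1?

Move to (2,3).

Classify positions by backward induction: terminal positions (no move available) are L. From any other position, the mover wins iff some move reaches an L.
No move ever increases a pile, so every position that can arise here has a ≤ 3 and b ≤ 4; it is enough to label the cells with 0 ≤ a ≤ 3 and 0 ≤ b ≤ 4.
Every move lowers a or b (never raises either), so fill the grid row by row in increasing a, and left to right within a row: each cell's successors are then already labelled.
      b=0  b=1  b=2  b=3  b=4
a=0:    L    L    L    L    W
a=1:    W    W    W    W    W
a=2:    L    L    L    L    W
a=3:    W    W    W    W    W
Cells with no legal move (terminal, hence L): (0,0), (0,1), (0,2), (0,3).
The remaining L cells, each justified by listing all of its moves:
(2,0): →(1,0)(W) only, which is W, so L
(2,1): →(1,1)(W), (1,0)(W) — all W, so L
(2,2): →(1,2)(W), (1,1)(W) — all W, so L
(2,3): →(1,3)(W), (1,2)(W) — all W, so L
Every other cell has at least one move into one of the L cells above, so it is W.
From (3,4), the L positions reachable in one move are: (2,3).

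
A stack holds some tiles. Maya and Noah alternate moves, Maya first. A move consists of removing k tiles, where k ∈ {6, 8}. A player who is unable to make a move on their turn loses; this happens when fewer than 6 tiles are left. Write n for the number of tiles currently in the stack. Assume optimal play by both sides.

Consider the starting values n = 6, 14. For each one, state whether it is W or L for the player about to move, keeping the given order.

Work bottom-up. With no move the player to move loses. Otherwise the position is W if at least one move leads to an L position for the opponent, and L if every move leads to a W.
n=0: no move → L
n=1: no move → L
n=2: no move → L
n=3: no move → L
n=4: no move → L
n=5: no move → L
n=6: W (go to 0, an L position)
n=7: W (go to 1, an L position)
n=8: W (go to 2, an L position)
n=9: W (go to 3, an L position)
n=10: W (go to 4, an L position)
n=11: W (go to 5, an L position)
n=12: W (go to 4, an L position)
n=13: W (go to 5, an L position)
n=14: L (options 8(W), 6(W) are all W)

6: W, 14: L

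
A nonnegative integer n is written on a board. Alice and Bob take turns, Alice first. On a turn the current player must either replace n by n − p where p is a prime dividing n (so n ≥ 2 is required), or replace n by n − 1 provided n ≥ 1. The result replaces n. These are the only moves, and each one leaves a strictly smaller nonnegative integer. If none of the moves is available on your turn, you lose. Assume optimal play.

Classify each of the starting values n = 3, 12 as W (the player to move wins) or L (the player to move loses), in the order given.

Label each position W (a win for the player to move) or L (a loss). A position with no legal move is L; any other position is W exactly when some move reaches an L, and L when every move reaches a W.
n=0: no move → L
n=1: →0(L), so W
n=2: →0(L), so W
n=3: →0(L), so W
n=4: →2(W), 3(W) — all W, so L
n=5: →0(L), so W
n=6: →4(L), so W
n=7: →0(L), so W
n=8: →6(W), 7(W) — all W, so L
n=9: →8(L), so W
n=10: →8(L), so W
n=11: →0(L), so W
n=12: →9(W), 10(W), 11(W) — all W, so L

3: W, 12: L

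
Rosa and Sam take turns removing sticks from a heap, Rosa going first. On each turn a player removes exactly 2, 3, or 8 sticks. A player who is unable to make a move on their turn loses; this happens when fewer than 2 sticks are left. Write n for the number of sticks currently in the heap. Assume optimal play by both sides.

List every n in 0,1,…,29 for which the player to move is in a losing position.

0, 1, 5, 6, 10, 11, 15, 16, 20, 21, 25, 26

Use the standard recursion: the mover loses at a terminal position; elsewhere, the mover wins exactly when some move hands the opponent an L position.
n=0: no move → L
n=1: no move → L
n=2: can move to 0, which is L ⇒ W
n=3: can move to 1, which is L ⇒ W
n=4: can move to 1, which is L ⇒ W
n=5: moves to 3(W), 2(W); every one is W ⇒ L
n=6: moves to 4(W), 3(W); every one is W ⇒ L
n=7: can move to 5, which is L ⇒ W
n=8: can move to 6, which is L ⇒ W
n=9: can move to 6, which is L ⇒ W
n=10: moves to 8(W), 7(W), 2(W); every one is W ⇒ L
n=11: moves to 9(W), 8(W), 3(W); every one is W ⇒ L
n=12: can move to 10, which is L ⇒ W
n=13: can move to 11, which is L ⇒ W
n=14: can move to 11, which is L ⇒ W
n=15: moves to 13(W), 12(W), 7(W); every one is W ⇒ L
n=16: moves to 14(W), 13(W), 8(W); every one is W ⇒ L
n=17: can move to 15, which is L ⇒ W
n=18: can move to 16, which is L ⇒ W
n=19: can move to 16, which is L ⇒ W
n=20: moves to 18(W), 17(W), 12(W); every one is W ⇒ L
n=21: moves to 19(W), 18(W), 13(W); every one is W ⇒ L
n=22: can move to 20, which is L ⇒ W
n=23: can move to 21, which is L ⇒ W
n=24: can move to 21, which is L ⇒ W
n=25: moves to 23(W), 22(W), 17(W); every one is W ⇒ L
n=26: moves to 24(W), 23(W), 18(W); every one is W ⇒ L
n=27: can move to 25, which is L ⇒ W
n=28: can move to 26, which is L ⇒ W
n=29: can move to 26, which is L ⇒ W
The losing starting values of n are exactly the entries labelled L in this table (12 of them).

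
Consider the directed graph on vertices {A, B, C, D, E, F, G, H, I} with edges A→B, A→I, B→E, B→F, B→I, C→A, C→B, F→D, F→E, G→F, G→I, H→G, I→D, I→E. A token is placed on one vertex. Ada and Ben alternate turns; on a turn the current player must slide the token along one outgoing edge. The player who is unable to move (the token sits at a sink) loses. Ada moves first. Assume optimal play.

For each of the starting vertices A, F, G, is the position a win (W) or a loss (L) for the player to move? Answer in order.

Label each position W (a win for the player to move) or L (a loss). A position with no legal move is L; any other position is W exactly when some move reaches an L, and L when every move reaches a W.
Every edge goes from a vertex to one that appears earlier in the order D, E, F, I, B, A, G, C, H, so processing vertices in that order labels each vertex after all of its successors.
D: no outgoing edge → L
E: no outgoing edge → L
F: reaches L-position E → W
I: reaches L-position E → W
B: reaches L-position E → W
A: only reaches B(W), I(W), all W → L
G: only reaches I(W), F(W), all W → L
C: reaches L-position A → W
H: reaches L-position G → W

A: L, F: W, G: L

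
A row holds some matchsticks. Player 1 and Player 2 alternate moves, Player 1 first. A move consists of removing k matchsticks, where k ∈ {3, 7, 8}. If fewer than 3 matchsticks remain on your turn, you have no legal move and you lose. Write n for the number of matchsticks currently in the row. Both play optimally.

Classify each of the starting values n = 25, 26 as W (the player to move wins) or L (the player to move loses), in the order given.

25: W, 26: L

Compute win/loss labels from the base case upward. A position with no move is L. Any other position is W if it can reach an L in one move, else L.
n=0: no move → L
n=1: no move → L
n=2: no move → L
n=3: W (go to 0, an L position)
n=4: W (go to 1, an L position)
n=5: W (go to 2, an L position)
n=6: L (sole option 3(W) is W)
n=7: W (go to 0, an L position)
n=8: W (go to 1, an L position)
n=9: W (go to 6, an L position)
n=10: W (go to 2, an L position)
n=11: L (options 8(W), 4(W), 3(W) are all W)
n=12: L (options 9(W), 5(W), 4(W) are all W)
n=13: W (go to 6, an L position)
n=14: W (go to 11, an L position)
n=15: W (go to 12, an L position)
n=16: L (options 13(W), 9(W), 8(W) are all W)
n=17: L (options 14(W), 10(W), 9(W) are all W)
n=18: W (go to 11, an L position)
n=19: W (go to 16, an L position)
n=20: W (go to 17, an L position)
n=21: L (options 18(W), 14(W), 13(W) are all W)
n=22: L (options 19(W), 15(W), 14(W) are all W)
n=23: W (go to 16, an L position)
n=24: W (go to 21, an L position)
n=25: W (go to 22, an L position)
n=26: L (options 23(W), 19(W), 18(W) are all W)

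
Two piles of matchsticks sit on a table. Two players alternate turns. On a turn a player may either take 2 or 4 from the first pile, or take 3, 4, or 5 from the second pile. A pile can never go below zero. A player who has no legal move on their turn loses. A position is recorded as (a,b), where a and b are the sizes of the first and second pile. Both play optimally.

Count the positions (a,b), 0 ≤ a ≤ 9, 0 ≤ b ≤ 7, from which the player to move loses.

28

Classify positions by backward induction: terminal positions (no move available) are L. From any other position, the mover wins iff some move reaches an L.
Every move lowers a or b (never raises either), so fill the grid row by row in increasing a, and left to right within a row: each cell's successors are then already labelled.
      b=0  b=1  b=2  b=3  b=4  b=5  b=6  b=7
a=0:    L    L    L    W    W    W    W    W
a=1:    L    L    L    W    W    W    W    W
a=2:    W    W    W    L    L    L    W    W
a=3:    W    W    W    L    L    L    W    W
a=4:    W    W    W    W    W    W    L    L
a=5:    W    W    W    W    W    W    L    L
a=6:    L    L    L    W    W    W    W    W
a=7:    L    L    L    W    W    W    W    W
a=8:    W    W    W    L    L    L    W    W
a=9:    W    W    W    L    L    L    W    W
Cells with no legal move (terminal, hence L): (0,0), (0,1), (0,2), (1,0), (1,1), (1,2).
The remaining L cells, each justified by listing all of its moves:
(2,3): moves to (0,3)(W), (2,0)(W); every one is W ⇒ L
(2,4): moves to (0,4)(W), (2,1)(W), (2,0)(W); every one is W ⇒ L
(2,5): moves to (0,5)(W), (2,2)(W), (2,1)(W), (2,0)(W); every one is W ⇒ L
(3,3): moves to (1,3)(W), (3,0)(W); every one is W ⇒ L
(3,4): moves to (1,4)(W), (3,1)(W), (3,0)(W); every one is W ⇒ L
(3,5): moves to (1,5)(W), (3,2)(W), (3,1)(W), (3,0)(W); every one is W ⇒ L
(4,6): moves to (2,6)(W), (0,6)(W), (4,3)(W), (4,2)(W), (4,1)(W); every one is W ⇒ L
(4,7): moves to (2,7)(W), (0,7)(W), (4,4)(W), (4,3)(W), (4,2)(W); every one is W ⇒ L
(5,6): moves to (3,6)(W), (1,6)(W), (5,3)(W), (5,2)(W), (5,1)(W); every one is W ⇒ L
(5,7): moves to (3,7)(W), (1,7)(W), (5,4)(W), (5,3)(W), (5,2)(W); every one is W ⇒ L
(6,0): moves to (4,0)(W), (2,0)(W); every one is W ⇒ L
(6,1): moves to (4,1)(W), (2,1)(W); every one is W ⇒ L
(6,2): moves to (4,2)(W), (2,2)(W); every one is W ⇒ L
(7,0): moves to (5,0)(W), (3,0)(W); every one is W ⇒ L
(7,1): moves to (5,1)(W), (3,1)(W); every one is W ⇒ L
(7,2): moves to (5,2)(W), (3,2)(W); every one is W ⇒ L
(8,3): moves to (6,3)(W), (4,3)(W), (8,0)(W); every one is W ⇒ L
(8,4): moves to (6,4)(W), (4,4)(W), (8,1)(W), (8,0)(W); every one is W ⇒ L
(8,5): moves to (6,5)(W), (4,5)(W), (8,2)(W), (8,1)(W), (8,0)(W); every one is W ⇒ L
(9,3): moves to (7,3)(W), (5,3)(W), (9,0)(W); every one is W ⇒ L
(9,4): moves to (7,4)(W), (5,4)(W), (9,1)(W), (9,0)(W); every one is W ⇒ L
(9,5): moves to (7,5)(W), (5,5)(W), (9,2)(W), (9,1)(W), (9,0)(W); every one is W ⇒ L
Every other cell has at least one move into one of the L cells above, so it is W.
L cells per row: a=0: 3, a=1: 3, a=2: 3, a=3: 3, a=4: 2, a=5: 2, a=6: 3, a=7: 3, a=8: 3, a=9: 3; total 28.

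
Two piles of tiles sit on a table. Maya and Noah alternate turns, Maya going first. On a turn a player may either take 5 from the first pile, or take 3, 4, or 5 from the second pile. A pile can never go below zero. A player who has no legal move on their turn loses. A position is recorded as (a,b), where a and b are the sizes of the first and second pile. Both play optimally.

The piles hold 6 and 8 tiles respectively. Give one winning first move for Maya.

Positions with no move are L. A position that does have a move is losing for the player to move precisely when every available move leads to a winning position for the opponent. Fill in the labels:
No move ever increases a pile, so every position that can arise here has a ≤ 6 and b ≤ 8; it is enough to label the cells with 0 ≤ a ≤ 6 and 0 ≤ b ≤ 8.
Every move lowers a or b (never raises either), so fill the grid row by row in increasing a, and left to right within a row: each cell's successors are then already labelled.
      b=0  b=1  b=2  b=3  b=4  b=5  b=6  b=7  b=8
a=0:    L    L    L    W    W    W    W    W    L
a=1:    L    L    L    W    W    W    W    W    L
a=2:    L    L    L    W    W    W    W    W    L
a=3:    L    L    L    W    W    W    W    W    L
a=4:    L    L    L    W    W    W    W    W    L
a=5:    W    W    W    L    L    L    W    W    W
a=6:    W    W    W    L    L    L    W    W    W
Cells with no legal move (terminal, hence L): (0,0), (0,1), (0,2), (1,0), (1,1), (1,2), (2,0), (2,1), (2,2), (3,0), (3,1), (3,2), (4,0), (4,1), (4,2).
The remaining L cells, each justified by listing all of its moves:
(0,8): only reaches (0,5)(W), (0,4)(W), (0,3)(W), all W → L
(1,8): only reaches (1,5)(W), (1,4)(W), (1,3)(W), all W → L
(2,8): only reaches (2,5)(W), (2,4)(W), (2,3)(W), all W → L
(3,8): only reaches (3,5)(W), (3,4)(W), (3,3)(W), all W → L
(4,8): only reaches (4,5)(W), (4,4)(W), (4,3)(W), all W → L
(5,3): only reaches (0,3)(W), (5,0)(W), all W → L
(5,4): only reaches (0,4)(W), (5,1)(W), (5,0)(W), all W → L
(5,5): only reaches (0,5)(W), (5,2)(W), (5,1)(W), (5,0)(W), all W → L
(6,3): only reaches (1,3)(W), (6,0)(W), all W → L
(6,4): only reaches (1,4)(W), (6,1)(W), (6,0)(W), all W → L
(6,5): only reaches (1,5)(W), (6,2)(W), (6,1)(W), (6,0)(W), all W → L
Every other cell has at least one move into one of the L cells above, so it is W.
From (6,8), the L positions reachable in one move are: (1,8), (6,5), (6,4), (6,3). Any move reaching one of these is winning.

Move to (1,8).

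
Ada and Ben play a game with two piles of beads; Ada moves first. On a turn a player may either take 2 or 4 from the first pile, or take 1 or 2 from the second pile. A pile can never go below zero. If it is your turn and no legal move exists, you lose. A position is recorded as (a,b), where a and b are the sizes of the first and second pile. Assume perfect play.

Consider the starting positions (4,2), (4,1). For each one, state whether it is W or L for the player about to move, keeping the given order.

Work bottom-up. With no move the player to move loses. Otherwise the position is W if at least one move leads to an L position for the opponent, and L if every move leads to a W.
No move ever increases a pile, so every position that can arise here has a ≤ 4 and b ≤ 2; it is enough to label the cells with 0 ≤ a ≤ 4 and 0 ≤ b ≤ 2.
Every move lowers a or b (never raises either), so fill the grid row by row in increasing a, and left to right within a row: each cell's successors are then already labelled.
      b=0  b=1  b=2
a=0:    L    W    W
a=1:    L    W    W
a=2:    W    L    W
a=3:    W    L    W
a=4:    W    W    L
Cells with no legal move (terminal, hence L): (0,0), (1,0).
The remaining L cells, each justified by listing all of its moves:
(2,1): only reaches (0,1)(W), (2,0)(W), all W → L
(3,1): only reaches (1,1)(W), (3,0)(W), all W → L
(4,2): only reaches (2,2)(W), (0,2)(W), (4,1)(W), (4,0)(W), all W → L
Every other cell has at least one move into one of the L cells above, so it is W.
(4,2): one of the L cells justified above, so L
(4,1): the move to (2,1) reaches an L cell, so W

(4,2): L, (4,1): W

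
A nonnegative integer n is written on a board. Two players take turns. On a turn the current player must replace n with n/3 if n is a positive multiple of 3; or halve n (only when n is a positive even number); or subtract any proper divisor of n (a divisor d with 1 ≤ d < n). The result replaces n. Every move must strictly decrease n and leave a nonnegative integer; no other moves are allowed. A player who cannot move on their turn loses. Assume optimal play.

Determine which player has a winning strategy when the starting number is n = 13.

The second player wins.

Use the standard recursion: the mover loses at a terminal position; elsewhere, the mover wins exactly when some move hands the opponent an L position.
n=0: no move → L
n=1: no move → L
n=2: can move to 1, which is L ⇒ W
n=3: can move to 1, which is L ⇒ W
n=4: moves to 2(W), 3(W); every one is W ⇒ L
n=5: can move to 4, which is L ⇒ W
n=6: can move to 4, which is L ⇒ W
n=7: the only move is to 6(W), a W ⇒ L
n=8: can move to 4, which is L ⇒ W
n=9: moves to 3(W), 6(W), 8(W); every one is W ⇒ L
n=10: can move to 9, which is L ⇒ W
n=11: the only move is to 10(W), a W ⇒ L
n=12: can move to 4, which is L ⇒ W
n=13: the only move is to 12(W), a W ⇒ L
The starting position 13 is L: whatever the player to move does, the opponent receives a W position.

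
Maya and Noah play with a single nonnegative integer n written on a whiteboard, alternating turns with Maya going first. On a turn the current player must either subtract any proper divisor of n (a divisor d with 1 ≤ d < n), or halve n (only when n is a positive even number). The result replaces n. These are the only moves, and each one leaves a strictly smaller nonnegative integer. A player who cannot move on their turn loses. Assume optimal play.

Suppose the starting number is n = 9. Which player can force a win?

Build the W/L table. Terminal = L. A non-terminal position is W if it has a move to some L; otherwise it is L.
n=0: no move → L
n=1: no move → L
n=2: W (go to 1, an L position)
n=3: L (sole option 2(W) is W)
n=4: W (go to 3, an L position)
n=5: L (sole option 4(W) is W)
n=6: W (go to 3, an L position)
n=7: L (sole option 6(W) is W)
n=8: W (go to 7, an L position)
n=9: L (options 6(W), 8(W) are all W)
Every move from 9 reaches a W position, so the mover loses.

Noah wins.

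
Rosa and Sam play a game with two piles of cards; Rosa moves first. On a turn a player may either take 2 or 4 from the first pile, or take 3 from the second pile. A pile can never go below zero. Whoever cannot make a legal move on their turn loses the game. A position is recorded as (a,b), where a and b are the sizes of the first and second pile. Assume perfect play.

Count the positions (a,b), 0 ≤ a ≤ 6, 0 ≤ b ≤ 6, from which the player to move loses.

18

Classify positions by backward induction: terminal positions (no move available) are L. From any other position, the mover wins iff some move reaches an L.
Every move lowers a or b (never raises either), so fill the grid row by row in increasing a, and left to right within a row: each cell's successors are then already labelled.
      b=0  b=1  b=2  b=3  b=4  b=5  b=6
a=0:    L    L    L    W    W    W    L
a=1:    L    L    L    W    W    W    L
a=2:    W    W    W    L    L    L    W
a=3:    W    W    W    L    L    L    W
a=4:    W    W    W    W    W    W    W
a=5:    W    W    W    W    W    W    W
a=6:    L    L    L    W    W    W    L
Cells with no legal move (terminal, hence L): (0,0), (0,1), (0,2), (1,0), (1,1), (1,2).
The remaining L cells, each justified by listing all of its moves:
(0,6): only reaches (0,3)(W), which is W → L
(1,6): only reaches (1,3)(W), which is W → L
(2,3): only reaches (0,3)(W), (2,0)(W), all W → L
(2,4): only reaches (0,4)(W), (2,1)(W), all W → L
(2,5): only reaches (0,5)(W), (2,2)(W), all W → L
(3,3): only reaches (1,3)(W), (3,0)(W), all W → L
(3,4): only reaches (1,4)(W), (3,1)(W), all W → L
(3,5): only reaches (1,5)(W), (3,2)(W), all W → L
(6,0): only reaches (4,0)(W), (2,0)(W), all W → L
(6,1): only reaches (4,1)(W), (2,1)(W), all W → L
(6,2): only reaches (4,2)(W), (2,2)(W), all W → L
(6,6): only reaches (4,6)(W), (2,6)(W), (6,3)(W), all W → L
Every other cell has at least one move into one of the L cells above, so it is W.
L cells per row: a=0: 4, a=1: 4, a=2: 3, a=3: 3, a=4: 0, a=5: 0, a=6: 4; total 18.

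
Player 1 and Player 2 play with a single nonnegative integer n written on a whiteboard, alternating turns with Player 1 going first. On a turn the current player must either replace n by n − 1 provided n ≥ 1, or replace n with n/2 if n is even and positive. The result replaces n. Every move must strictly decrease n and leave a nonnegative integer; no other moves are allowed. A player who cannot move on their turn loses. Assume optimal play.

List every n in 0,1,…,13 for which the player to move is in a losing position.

0, 2, 5, 7, 9, 11, 13

Classify positions by backward induction: terminal positions (no move available) are L. From any other position, the mover wins iff some move reaches an L.
n=0: no move → L
n=1: W (go to 0, an L position)
n=2: L (sole option 1(W) is W)
n=3: W (go to 2, an L position)
n=4: W (go to 2, an L position)
n=5: L (sole option 4(W) is W)
n=6: W (go to 5, an L position)
n=7: L (sole option 6(W) is W)
n=8: W (go to 7, an L position)
n=9: L (sole option 8(W) is W)
n=10: W (go to 5, an L position)
n=11: L (sole option 10(W) is W)
n=12: W (go to 11, an L position)
n=13: L (sole option 12(W) is W)
Reading off the rows marked L gives the requested list; there are 7 such values of n.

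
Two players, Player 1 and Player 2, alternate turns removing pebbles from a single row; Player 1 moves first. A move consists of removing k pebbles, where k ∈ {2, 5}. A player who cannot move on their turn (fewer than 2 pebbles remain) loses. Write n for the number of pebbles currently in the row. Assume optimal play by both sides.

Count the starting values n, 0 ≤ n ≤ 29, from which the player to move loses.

14

Label each position W (a win for the player to move) or L (a loss). A position with no legal move is L; any other position is W exactly when some move reaches an L, and L when every move reaches a W.
n=0: no move → L
n=1: no move → L
n=2: reaches L-position 0 → W
n=3: reaches L-position 1 → W
n=4: only reaches 2(W), which is W → L
n=5: reaches L-position 0 → W
n=6: reaches L-position 4 → W
n=7: only reaches 5(W), 2(W), all W → L
n=8: only reaches 6(W), 3(W), all W → L
n=9: reaches L-position 7 → W
n=10: reaches L-position 8 → W
n=11: only reaches 9(W), 6(W), all W → L
n=12: reaches L-position 7 → W
n=13: reaches L-position 11 → W
n=14: only reaches 12(W), 9(W), all W → L
n=15: only reaches 13(W), 10(W), all W → L
n=16: reaches L-position 14 → W
n=17: reaches L-position 15 → W
n=18: only reaches 16(W), 13(W), all W → L
n=19: reaches L-position 14 → W
n=20: reaches L-position 18 → W
n=21: only reaches 19(W), 16(W), all W → L
n=22: only reaches 20(W), 17(W), all W → L
n=23: reaches L-position 21 → W
n=24: reaches L-position 22 → W
n=25: only reaches 23(W), 20(W), all W → L
n=26: reaches L-position 21 → W
n=27: reaches L-position 25 → W
n=28: only reaches 26(W), 23(W), all W → L
n=29: only reaches 27(W), 24(W), all W → L
L entries with 0 ≤ n ≤ 29: n = 0, 1, 4, 7, 8, 11, 14, 15, 18, 21, 22, 25, 28, 29; that makes 14.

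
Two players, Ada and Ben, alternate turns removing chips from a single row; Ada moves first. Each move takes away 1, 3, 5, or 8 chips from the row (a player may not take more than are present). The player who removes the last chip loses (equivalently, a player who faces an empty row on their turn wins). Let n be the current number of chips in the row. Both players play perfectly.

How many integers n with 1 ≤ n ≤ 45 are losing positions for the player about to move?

15

Compute win/loss labels from the base case upward. A position with no move is W. Any other position is W if it can reach an L in one move, else L.
n=0: no move; the opponent has just taken the last chip and therefore loses → W
n=1: →0(W) only, which is W, so L
n=2: →1(L), so W
n=3: →2(W), 0(W) — all W, so L
n=4: →3(L), so W
n=5: →4(W), 2(W), 0(W) — all W, so L
n=6: →5(L), so W
n=7: →6(W), 4(W), 2(W) — all W, so L
n=8: →7(L), so W
n=9: →1(L), so W
n=10: →7(L), so W
n=11: →3(L), so W
n=12: →7(L), so W
n=13: →5(L), so W
n=14: →13(W), 11(W), 9(W), 6(W) — all W, so L
n=15: →14(L), so W
n=16: →15(W), 13(W), 11(W), 8(W) — all W, so L
n=17: →16(L), so W
n=18: →17(W), 15(W), 13(W), 10(W) — all W, so L
n=19: →18(L), so W
n=20: →19(W), 17(W), 15(W), 12(W) — all W, so L
n=21: →20(L), so W
n=22: →14(L), so W
n=23: →20(L), so W
n=24: →16(L), so W
n=25: →20(L), so W
n=26: →18(L), so W
n=27: →26(W), 24(W), 22(W), 19(W) — all W, so L
n=28: →27(L), so W
n=29: →28(W), 26(W), 24(W), 21(W) — all W, so L
n=30: →29(L), so W
n=31: →30(W), 28(W), 26(W), 23(W) — all W, so L
n=32: →31(L), so W
n=33: →32(W), 30(W), 28(W), 25(W) — all W, so L
n=34: →33(L), so W
n=35: →27(L), so W
n=36: →33(L), so W
n=37: →29(L), so W
n=38: →33(L), so W
n=39: →31(L), so W
n=40: →39(W), 37(W), 35(W), 32(W) — all W, so L
n=41: →40(L), so W
n=42: →41(W), 39(W), 37(W), 34(W) — all W, so L
n=43: →42(L), so W
n=44: →43(W), 41(W), 39(W), 36(W) — all W, so L
n=45: →44(L), so W
L entries with 1 ≤ n ≤ 45 (the range starts at n=1): n = 1, 3, 5, 7, 14, 16, 18, 20, 27, 29, 31, 33, 40, 42, 44; that makes 15.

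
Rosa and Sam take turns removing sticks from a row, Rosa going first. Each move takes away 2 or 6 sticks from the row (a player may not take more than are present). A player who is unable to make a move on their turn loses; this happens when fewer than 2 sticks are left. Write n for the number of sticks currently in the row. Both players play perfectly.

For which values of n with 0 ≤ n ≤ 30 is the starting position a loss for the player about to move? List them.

0, 1, 4, 5, 8, 9, 12, 13, 16, 17, 20, 21, 24, 25, 28, 29

Label each position W (a win for the player to move) or L (a loss). A position with no legal move is L; any other position is W exactly when some move reaches an L, and L when every move reaches a W.
n=0: no move → L
n=1: no move → L
n=2: →0(L), so W
n=3: →1(L), so W
n=4: →2(W) only, which is W, so L
n=5: →3(W) only, which is W, so L
n=6: →4(L), so W
n=7: →5(L), so W
n=8: →6(W), 2(W) — all W, so L
n=9: →7(W), 3(W) — all W, so L
n=10: →8(L), so W
n=11: →9(L), so W
n=12: →10(W), 6(W) — all W, so L
n=13: →11(W), 7(W) — all W, so L
n=14: →12(L), so W
n=15: →13(L), so W
n=16: →14(W), 10(W) — all W, so L
n=17: →15(W), 11(W) — all W, so L
n=18: →16(L), so W
n=19: →17(L), so W
n=20: →18(W), 14(W) — all W, so L
n=21: →19(W), 15(W) — all W, so L
n=22: →20(L), so W
n=23: →21(L), so W
n=24: →22(W), 18(W) — all W, so L
n=25: →23(W), 19(W) — all W, so L
n=26: →24(L), so W
n=27: →25(L), so W
n=28: →26(W), 22(W) — all W, so L
n=29: →27(W), 23(W) — all W, so L
n=30: →28(L), so W
Reading off the rows marked L gives the requested list; there are 16 such values of n.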